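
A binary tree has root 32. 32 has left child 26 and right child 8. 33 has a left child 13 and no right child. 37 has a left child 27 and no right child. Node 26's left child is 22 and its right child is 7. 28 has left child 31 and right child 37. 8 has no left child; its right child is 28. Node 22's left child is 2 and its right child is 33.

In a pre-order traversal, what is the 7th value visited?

7

Pre-order visits the node, then its left subtree, then its right subtree.
Visit 32.
At 32: go left to 26.
  Visit 26.
  At 26: go left to 22.
    Visit 22.
    At 22: go left to 2.
      2 is a leaf — visit 2.
    At 22: go right to 33.
      Visit 33.
      At 33: go left to 13.
        13 is a leaf — visit 13.
      At 33: no right child.
  At 26: go right to 7.
    7 is a leaf — visit 7.
At 32: go right to 8.
  Visit 8.
  At 8: no left child.
  At 8: go right to 28.
    Visit 28.
    At 28: go left to 31.
      31 is a leaf — visit 31.
    At 28: go right to 37.
      Visit 37.
      At 37: go left to 27.
        27 is a leaf — visit 27.
      At 37: no right child.
Full pre-order sequence: 32, 26, 22, 2, 33, 13, 7, 8, 28, 31, 37, 27.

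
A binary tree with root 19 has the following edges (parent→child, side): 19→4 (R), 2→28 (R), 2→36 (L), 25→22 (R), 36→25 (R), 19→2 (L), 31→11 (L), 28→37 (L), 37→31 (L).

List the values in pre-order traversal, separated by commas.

Pre-order visits the node, then its left subtree, then its right subtree.
Visit 19.
At 19: go left to 2.
  Visit 2.
  At 2: go left to 36.
    Visit 36.
    At 36: no left child.
    At 36: go right to 25.
      Visit 25.
      At 25: no left child.
      At 25: go right to 22.
        22 is a leaf — visit 22.
  At 2: go right to 28.
    Visit 28.
    At 28: go left to 37.
      Visit 37.
      At 37: go left to 31.
        Visit 31.
        At 31: go left to 11.
          11 is a leaf — visit 11.
        At 31: no right child.
      At 37: no right child.
    At 28: no right child.
At 19: go right to 4.
  4 is a leaf — visit 4.

19, 2, 36, 25, 22, 28, 37, 31, 11, 4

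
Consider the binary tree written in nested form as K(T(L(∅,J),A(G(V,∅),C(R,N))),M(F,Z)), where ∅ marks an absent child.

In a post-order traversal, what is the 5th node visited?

R

Post-order visits the left subtree, then the right subtree, then the node.
At K: go left to T.
  At T: go left to L.
    At L: no left child.
    At L: go right to J.
      J is a leaf — visit J.
    Visit L.
  At T: go right to A.
    At A: go left to G.
      At G: go left to V.
        V is a leaf — visit V.
      At G: no right child.
      Visit G.
    At A: go right to C.
      At C: go left to R.
        R is a leaf — visit R.
      At C: go right to N.
        N is a leaf — visit N.
      Visit C.
    Visit A.
  Visit T.
At K: go right to M.
  At M: go left to F.
    F is a leaf — visit F.
  At M: go right to Z.
    Z is a leaf — visit Z.
  Visit M.
Visit K.
Full post-order sequence: J, L, V, G, R, N, C, A, T, F, Z, M, K.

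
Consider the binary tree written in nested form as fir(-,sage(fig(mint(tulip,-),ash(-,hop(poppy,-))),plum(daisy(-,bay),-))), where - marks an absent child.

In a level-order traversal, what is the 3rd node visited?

fig

Level-order visits nodes level by level from the root, left to right within each level.
Level 0: fir
Level 1: sage
Level 2: fig, plum
Level 3: mint, ash, daisy
Level 4: tulip, hop, bay
Level 5: poppy
Full level-order sequence: fir, sage, fig, plum, mint, ash, daisy, tulip, hop, bay, poppy.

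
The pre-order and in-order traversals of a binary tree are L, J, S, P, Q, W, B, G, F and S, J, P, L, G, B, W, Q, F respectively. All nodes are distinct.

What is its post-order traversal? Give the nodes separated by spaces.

S P J G B W F Q L

The first element of pre-order is the root; it splits in-order into left and right subtrees.
Root L: left subtree has 3 nodes {S, J, P}, right has 5 {G, B, W, Q, F}.
  Root J: left subtree has 1 node {S}, right has 1 {P}.
  Root Q: left subtree has 3 nodes {G, B, W}, right has 1 {F}.
    Root W: left subtree has 2 nodes {G, B}, right has 0 { }.
      Root B: left subtree has 1 node {G}, right has 0 { }.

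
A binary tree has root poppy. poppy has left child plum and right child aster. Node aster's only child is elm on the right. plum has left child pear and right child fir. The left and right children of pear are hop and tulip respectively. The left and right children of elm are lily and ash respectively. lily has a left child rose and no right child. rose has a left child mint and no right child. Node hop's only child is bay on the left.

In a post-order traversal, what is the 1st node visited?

bay

Post-order visits the left subtree, then the right subtree, then the node.
At poppy: go left to plum.
  At plum: go left to pear.
    At pear: go left to hop.
      At hop: go left to bay.
        bay is a leaf — visit bay.
      At hop: no right child.
      Visit hop.
    At pear: go right to tulip.
      tulip is a leaf — visit tulip.
    Visit pear.
  At plum: go right to fir.
    fir is a leaf — visit fir.
  Visit plum.
At poppy: go right to aster.
  At aster: no left child.
  At aster: go right to elm.
    At elm: go left to lily.
      At lily: go left to rose.
        At rose: go left to mint.
          mint is a leaf — visit mint.
        At rose: no right child.
        Visit rose.
      At lily: no right child.
      Visit lily.
    At elm: go right to ash.
      ash is a leaf — visit ash.
    Visit elm.
  Visit aster.
Visit poppy.
Full post-order sequence: bay, hop, tulip, pear, fir, plum, mint, rose, lily, ash, elm, aster, poppy.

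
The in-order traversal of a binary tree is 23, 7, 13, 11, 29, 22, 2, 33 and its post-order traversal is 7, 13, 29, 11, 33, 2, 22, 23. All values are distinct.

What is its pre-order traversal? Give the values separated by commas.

The last element of post-order is the root; it splits in-order into left and right subtrees.
Root 23: left subtree has 0 nodes { }, right has 7 {7, 13, 11, 29, 22, 2, 33}.
  Root 22: left subtree has 4 nodes {7, 13, 11, 29}, right has 2 {2, 33}.
    Root 11: left subtree has 2 nodes {7, 13}, right has 1 {29}.
      Root 13: left subtree has 1 node {7}, right has 0 { }.
    Root 2: left subtree has 0 nodes { }, right has 1 {33}.

23, 22, 11, 13, 7, 29, 2, 33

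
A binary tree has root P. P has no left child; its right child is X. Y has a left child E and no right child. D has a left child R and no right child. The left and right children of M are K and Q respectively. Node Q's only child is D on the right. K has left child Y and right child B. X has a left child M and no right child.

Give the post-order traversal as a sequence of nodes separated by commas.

E, Y, B, K, R, D, Q, M, X, P

Post-order visits the left subtree, then the right subtree, then the node.
At P: no left child.
At P: go right to X.
  At X: go left to M.
    At M: go left to K.
      At K: go left to Y.
        At Y: go left to E.
          E is a leaf — visit E.
        At Y: no right child.
        Visit Y.
      At K: go right to B.
        B is a leaf — visit B.
      Visit K.
    At M: go right to Q.
      At Q: no left child.
      At Q: go right to D.
        At D: go left to R.
          R is a leaf — visit R.
        At D: no right child.
        Visit D.
      Visit Q.
    Visit M.
  At X: no right child.
  Visit X.
Visit P.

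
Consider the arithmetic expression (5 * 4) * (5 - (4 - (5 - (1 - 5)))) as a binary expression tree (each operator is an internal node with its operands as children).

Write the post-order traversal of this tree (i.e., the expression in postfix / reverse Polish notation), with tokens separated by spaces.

5 4 * 5 4 5 1 5 - - - - *

Post-order on an expression tree gives postfix notation: for each operator, emit left operand, right operand, then the operator.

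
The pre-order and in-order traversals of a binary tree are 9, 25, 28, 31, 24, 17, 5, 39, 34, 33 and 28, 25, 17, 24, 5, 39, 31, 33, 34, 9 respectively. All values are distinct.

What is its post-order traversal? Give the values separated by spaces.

28 17 39 5 24 33 34 31 25 9

The first element of pre-order is the root; it splits in-order into left and right subtrees.
Root 9: left subtree has 9 nodes {28, 25, 17, 24, 5, 39, 31, 33, 34}, right has 0 { }.
  Root 25: left subtree has 1 node {28}, right has 7 {17, 24, 5, 39, 31, 33, 34}.
    Root 31: left subtree has 4 nodes {17, 24, 5, 39}, right has 2 {33, 34}.
      Root 24: left subtree has 1 node {17}, right has 2 {5, 39}.
        Root 5: left subtree has 0 nodes { }, right has 1 {39}.
      Root 34: left subtree has 1 node {33}, right has 0 { }.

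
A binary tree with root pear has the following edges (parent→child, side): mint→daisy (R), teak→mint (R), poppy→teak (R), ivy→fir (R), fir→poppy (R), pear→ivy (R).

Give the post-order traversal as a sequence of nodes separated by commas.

daisy, mint, teak, poppy, fir, ivy, pear

Post-order visits the left subtree, then the right subtree, then the node.
At pear: no left child.
At pear: go right to ivy.
  At ivy: no left child.
  At ivy: go right to fir.
    At fir: no left child.
    At fir: go right to poppy.
      At poppy: no left child.
      At poppy: go right to teak.
        At teak: no left child.
        At teak: go right to mint.
          At mint: no left child.
          At mint: go right to daisy.
            daisy is a leaf — visit daisy.
          Visit mint.
        Visit teak.
      Visit poppy.
    Visit fir.
  Visit ivy.
Visit pear.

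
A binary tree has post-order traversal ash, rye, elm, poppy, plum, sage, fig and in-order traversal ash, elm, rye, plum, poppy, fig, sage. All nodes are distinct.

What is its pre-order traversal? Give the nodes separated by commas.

The last element of post-order is the root; it splits in-order into left and right subtrees.
Root fig: left subtree has 5 nodes {ash, elm, rye, plum, poppy}, right has 1 {sage}.
  Root plum: left subtree has 3 nodes {ash, elm, rye}, right has 1 {poppy}.
    Root elm: left subtree has 1 node {ash}, right has 1 {rye}.

fig, plum, elm, ash, rye, poppy, sage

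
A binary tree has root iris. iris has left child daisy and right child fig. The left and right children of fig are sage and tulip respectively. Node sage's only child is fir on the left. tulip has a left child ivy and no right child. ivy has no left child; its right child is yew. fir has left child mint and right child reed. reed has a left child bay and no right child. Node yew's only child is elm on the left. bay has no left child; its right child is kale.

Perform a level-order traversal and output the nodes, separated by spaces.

iris daisy fig sage tulip fir ivy mint reed yew bay elm kale

Level-order visits nodes level by level from the root, left to right within each level.
Level 0: iris
Level 1: daisy, fig
Level 2: sage, tulip
Level 3: fir, ivy
Level 4: mint, reed, yew
Level 5: bay, elm
Level 6: kale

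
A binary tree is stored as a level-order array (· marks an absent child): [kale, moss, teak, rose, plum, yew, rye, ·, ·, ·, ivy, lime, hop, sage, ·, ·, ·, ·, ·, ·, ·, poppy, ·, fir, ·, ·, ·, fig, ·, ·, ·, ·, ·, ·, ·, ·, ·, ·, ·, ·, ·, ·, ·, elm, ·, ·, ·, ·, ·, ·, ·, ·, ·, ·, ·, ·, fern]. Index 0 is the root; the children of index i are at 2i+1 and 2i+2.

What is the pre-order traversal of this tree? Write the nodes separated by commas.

kale, moss, rose, plum, ivy, poppy, elm, teak, yew, lime, fir, hop, rye, sage, fig, fern

Pre-order visits the node, then its left subtree, then its right subtree.
Visit kale.
At kale: go left to moss.
  Visit moss.
  At moss: go left to rose.
    rose is a leaf — visit rose.
  At moss: go right to plum.
    Visit plum.
    At plum: no left child.
    At plum: go right to ivy.
      Visit ivy.
      At ivy: go left to poppy.
        Visit poppy.
        At poppy: go left to elm.
          elm is a leaf — visit elm.
        At poppy: no right child.
      At ivy: no right child.
At kale: go right to teak.
  Visit teak.
  At teak: go left to yew.
    Visit yew.
    At yew: go left to lime.
      Visit lime.
      At lime: go left to fir.
        fir is a leaf — visit fir.
      At lime: no right child.
    At yew: go right to hop.
      hop is a leaf — visit hop.
  At teak: go right to rye.
    Visit rye.
    At rye: go left to sage.
      Visit sage.
      At sage: go left to fig.
        Visit fig.
        At fig: no left child.
        At fig: go right to fern.
          fern is a leaf — visit fern.
      At sage: no right child.
    At rye: no right child.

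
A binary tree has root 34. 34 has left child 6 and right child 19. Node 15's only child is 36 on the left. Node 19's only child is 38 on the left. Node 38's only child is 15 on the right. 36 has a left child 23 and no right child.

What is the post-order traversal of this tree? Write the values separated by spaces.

6 23 36 15 38 19 34

Post-order visits the left subtree, then the right subtree, then the node.
At 34: go left to 6.
  6 is a leaf — visit 6.
At 34: go right to 19.
  At 19: go left to 38.
    At 38: no left child.
    At 38: go right to 15.
      At 15: go left to 36.
        At 36: go left to 23.
          23 is a leaf — visit 23.
        At 36: no right child.
        Visit 36.
      At 15: no right child.
      Visit 15.
    Visit 38.
  At 19: no right child.
  Visit 19.
Visit 34.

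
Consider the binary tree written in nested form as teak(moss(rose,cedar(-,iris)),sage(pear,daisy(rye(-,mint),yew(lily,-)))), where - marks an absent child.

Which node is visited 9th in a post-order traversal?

Post-order visits the left subtree, then the right subtree, then the node.
At teak: go left to moss.
  At moss: go left to rose.
    rose is a leaf — visit rose.
  At moss: go right to cedar.
    At cedar: no left child.
    At cedar: go right to iris.
      iris is a leaf — visit iris.
    Visit cedar.
  Visit moss.
At teak: go right to sage.
  At sage: go left to pear.
    pear is a leaf — visit pear.
  At sage: go right to daisy.
    At daisy: go left to rye.
      At rye: no left child.
      At rye: go right to mint.
        mint is a leaf — visit mint.
      Visit rye.
    At daisy: go right to yew.
      At yew: go left to lily.
        lily is a leaf — visit lily.
      At yew: no right child.
      Visit yew.
    Visit daisy.
  Visit sage.
Visit teak.
Full post-order sequence: rose, iris, cedar, moss, pear, mint, rye, lily, yew, daisy, sage, teak.

yew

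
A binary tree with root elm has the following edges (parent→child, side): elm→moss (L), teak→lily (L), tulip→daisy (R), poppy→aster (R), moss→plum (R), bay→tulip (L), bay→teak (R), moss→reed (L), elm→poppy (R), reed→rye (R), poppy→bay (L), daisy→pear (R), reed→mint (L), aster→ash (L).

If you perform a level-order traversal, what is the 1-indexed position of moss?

2

Level-order visits nodes level by level from the root, left to right within each level.
Level 0: elm
Level 1: moss, poppy
Level 2: reed, plum, bay, aster
Level 3: mint, rye, tulip, teak, ash
Level 4: daisy, lily
Level 5: pear
Full level-order sequence: elm, moss, poppy, reed, plum, bay, aster, mint, rye, tulip, teak, ash, daisy, lily, pear.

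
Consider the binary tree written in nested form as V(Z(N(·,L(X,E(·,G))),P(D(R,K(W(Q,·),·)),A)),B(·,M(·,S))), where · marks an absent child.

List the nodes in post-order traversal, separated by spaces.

Post-order visits the left subtree, then the right subtree, then the node.
At V: go left to Z.
  At Z: go left to N.
    At N: no left child.
    At N: go right to L.
      At L: go left to X.
        X is a leaf — visit X.
      At L: go right to E.
        At E: no left child.
        At E: go right to G.
          G is a leaf — visit G.
        Visit E.
      Visit L.
    Visit N.
  At Z: go right to P.
    At P: go left to D.
      At D: go left to R.
        R is a leaf — visit R.
      At D: go right to K.
        At K: go left to W.
          At W: go left to Q.
            Q is a leaf — visit Q.
          At W: no right child.
          Visit W.
        At K: no right child.
        Visit K.
      Visit D.
    At P: go right to A.
      A is a leaf — visit A.
    Visit P.
  Visit Z.
At V: go right to B.
  At B: no left child.
  At B: go right to M.
    At M: no left child.
    At M: go right to S.
      S is a leaf — visit S.
    Visit M.
  Visit B.
Visit V.

X G E L N R Q W K D A P Z S M B V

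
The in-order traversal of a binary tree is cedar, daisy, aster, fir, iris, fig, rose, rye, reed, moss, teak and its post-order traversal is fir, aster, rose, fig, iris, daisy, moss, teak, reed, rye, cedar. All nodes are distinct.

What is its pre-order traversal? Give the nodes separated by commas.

The last element of post-order is the root; it splits in-order into left and right subtrees.
Root cedar: left subtree has 0 nodes { }, right has 10 {daisy, aster, fir, iris, fig, rose, rye, reed, moss, teak}.
  Root rye: left subtree has 6 nodes {daisy, aster, fir, iris, fig, rose}, right has 3 {reed, moss, teak}.
    Root daisy: left subtree has 0 nodes { }, right has 5 {aster, fir, iris, fig, rose}.
      Root iris: left subtree has 2 nodes {aster, fir}, right has 2 {fig, rose}.
        Root aster: left subtree has 0 nodes { }, right has 1 {fir}.
        Root fig: left subtree has 0 nodes { }, right has 1 {rose}.
    Root reed: left subtree has 0 nodes { }, right has 2 {moss, teak}.
      Root teak: left subtree has 1 node {moss}, right has 0 { }.

cedar, rye, daisy, iris, aster, fir, fig, rose, reed, teak, moss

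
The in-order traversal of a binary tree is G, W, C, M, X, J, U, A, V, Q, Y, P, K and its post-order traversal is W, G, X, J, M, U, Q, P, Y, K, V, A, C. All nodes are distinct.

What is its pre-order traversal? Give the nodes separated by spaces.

C G W A U M J X V K Y Q P

The last element of post-order is the root; it splits in-order into left and right subtrees.
Root C: left subtree has 2 nodes {G, W}, right has 10 {M, X, J, U, A, V, Q, Y, P, K}.
  Root G: left subtree has 0 nodes { }, right has 1 {W}.
  Root A: left subtree has 4 nodes {M, X, J, U}, right has 5 {V, Q, Y, P, K}.
    Root U: left subtree has 3 nodes {M, X, J}, right has 0 { }.
      Root M: left subtree has 0 nodes { }, right has 2 {X, J}.
        Root J: left subtree has 1 node {X}, right has 0 { }.
    Root V: left subtree has 0 nodes { }, right has 4 {Q, Y, P, K}.
      Root K: left subtree has 3 nodes {Q, Y, P}, right has 0 { }.
        Root Y: left subtree has 1 node {Q}, right has 1 {P}.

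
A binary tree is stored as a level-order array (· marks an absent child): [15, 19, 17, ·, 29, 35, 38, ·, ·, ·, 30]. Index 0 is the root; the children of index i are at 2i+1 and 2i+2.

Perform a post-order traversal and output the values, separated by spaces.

30 29 19 35 38 17 15

Post-order visits the left subtree, then the right subtree, then the node.
At 15: go left to 19.
  At 19: no left child.
  At 19: go right to 29.
    At 29: no left child.
    At 29: go right to 30.
      30 is a leaf — visit 30.
    Visit 29.
  Visit 19.
At 15: go right to 17.
  At 17: go left to 35.
    35 is a leaf — visit 35.
  At 17: go right to 38.
    38 is a leaf — visit 38.
  Visit 17.
Visit 15.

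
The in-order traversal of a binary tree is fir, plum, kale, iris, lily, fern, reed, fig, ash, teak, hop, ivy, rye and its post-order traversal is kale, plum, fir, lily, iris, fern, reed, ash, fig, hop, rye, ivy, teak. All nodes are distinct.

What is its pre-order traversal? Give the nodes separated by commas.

The last element of post-order is the root; it splits in-order into left and right subtrees.
Root teak: left subtree has 9 nodes {fir, plum, kale, iris, lily, fern, reed, fig, ash}, right has 3 {hop, ivy, rye}.
  Root fig: left subtree has 7 nodes {fir, plum, kale, iris, lily, fern, reed}, right has 1 {ash}.
    Root reed: left subtree has 6 nodes {fir, plum, kale, iris, lily, fern}, right has 0 { }.
      Root fern: left subtree has 5 nodes {fir, plum, kale, iris, lily}, right has 0 { }.
        Root iris: left subtree has 3 nodes {fir, plum, kale}, right has 1 {lily}.
          Root fir: left subtree has 0 nodes { }, right has 2 {plum, kale}.
            Root plum: left subtree has 0 nodes { }, right has 1 {kale}.
  Root ivy: left subtree has 1 node {hop}, right has 1 {rye}.

teak, fig, reed, fern, iris, fir, plum, kale, lily, ash, ivy, hop, rye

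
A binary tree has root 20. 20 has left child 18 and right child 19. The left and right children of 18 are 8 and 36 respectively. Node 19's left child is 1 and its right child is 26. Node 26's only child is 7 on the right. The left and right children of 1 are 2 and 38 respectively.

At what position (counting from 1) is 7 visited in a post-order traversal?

Post-order visits the left subtree, then the right subtree, then the node.
At 20: go left to 18.
  At 18: go left to 8.
    8 is a leaf — visit 8.
  At 18: go right to 36.
    36 is a leaf — visit 36.
  Visit 18.
At 20: go right to 19.
  At 19: go left to 1.
    At 1: go left to 2.
      2 is a leaf — visit 2.
    At 1: go right to 38.
      38 is a leaf — visit 38.
    Visit 1.
  At 19: go right to 26.
    At 26: no left child.
    At 26: go right to 7.
      7 is a leaf — visit 7.
    Visit 26.
  Visit 19.
Visit 20.
Full post-order sequence: 8, 36, 18, 2, 38, 1, 7, 26, 19, 20.

7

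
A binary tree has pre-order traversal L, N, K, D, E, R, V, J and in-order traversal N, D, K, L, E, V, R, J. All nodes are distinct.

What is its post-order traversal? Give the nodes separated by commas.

The first element of pre-order is the root; it splits in-order into left and right subtrees.
Root L: left subtree has 3 nodes {N, D, K}, right has 4 {E, V, R, J}.
  Root N: left subtree has 0 nodes { }, right has 2 {D, K}.
    Root K: left subtree has 1 node {D}, right has 0 { }.
  Root E: left subtree has 0 nodes { }, right has 3 {V, R, J}.
    Root R: left subtree has 1 node {V}, right has 1 {J}.

D, K, N, V, J, R, E, L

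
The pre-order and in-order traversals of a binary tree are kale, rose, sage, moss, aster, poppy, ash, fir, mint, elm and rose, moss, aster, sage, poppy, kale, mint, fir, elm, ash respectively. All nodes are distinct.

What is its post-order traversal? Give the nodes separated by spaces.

The first element of pre-order is the root; it splits in-order into left and right subtrees.
Root kale: left subtree has 5 nodes {rose, moss, aster, sage, poppy}, right has 4 {mint, fir, elm, ash}.
  Root rose: left subtree has 0 nodes { }, right has 4 {moss, aster, sage, poppy}.
    Root sage: left subtree has 2 nodes {moss, aster}, right has 1 {poppy}.
      Root moss: left subtree has 0 nodes { }, right has 1 {aster}.
  Root ash: left subtree has 3 nodes {mint, fir, elm}, right has 0 { }.
    Root fir: left subtree has 1 node {mint}, right has 1 {elm}.

aster moss poppy sage rose mint elm fir ash kale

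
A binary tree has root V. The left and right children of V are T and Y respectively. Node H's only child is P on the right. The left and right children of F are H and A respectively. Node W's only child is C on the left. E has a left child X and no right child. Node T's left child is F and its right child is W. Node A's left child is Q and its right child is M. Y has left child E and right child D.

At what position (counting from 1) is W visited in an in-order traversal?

9

In-order visits the left subtree, then the node, then the right subtree.
At V: go left to T.
  At T: go left to F.
    At F: go left to H.
      At H: no left child.
      Visit H.
      At H: go right to P.
        P is a leaf — visit P.
    Visit F.
    At F: go right to A.
      At A: go left to Q.
        Q is a leaf — visit Q.
      Visit A.
      At A: go right to M.
        M is a leaf — visit M.
  Visit T.
  At T: go right to W.
    At W: go left to C.
      C is a leaf — visit C.
    Visit W.
    At W: no right child.
Visit V.
At V: go right to Y.
  At Y: go left to E.
    At E: go left to X.
      X is a leaf — visit X.
    Visit E.
    At E: no right child.
  Visit Y.
  At Y: go right to D.
    D is a leaf — visit D.
Full in-order sequence: H, P, F, Q, A, M, T, C, W, V, X, E, Y, D.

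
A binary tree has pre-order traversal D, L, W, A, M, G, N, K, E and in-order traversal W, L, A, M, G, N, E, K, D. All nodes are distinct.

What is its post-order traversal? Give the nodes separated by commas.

The first element of pre-order is the root; it splits in-order into left and right subtrees.
Root D: left subtree has 8 nodes {W, L, A, M, G, N, E, K}, right has 0 { }.
  Root L: left subtree has 1 node {W}, right has 6 {A, M, G, N, E, K}.
    Root A: left subtree has 0 nodes { }, right has 5 {M, G, N, E, K}.
      Root M: left subtree has 0 nodes { }, right has 4 {G, N, E, K}.
        Root G: left subtree has 0 nodes { }, right has 3 {N, E, K}.
          Root N: left subtree has 0 nodes { }, right has 2 {E, K}.
            Root K: left subtree has 1 node {E}, right has 0 { }.

W, E, K, N, G, M, A, L, D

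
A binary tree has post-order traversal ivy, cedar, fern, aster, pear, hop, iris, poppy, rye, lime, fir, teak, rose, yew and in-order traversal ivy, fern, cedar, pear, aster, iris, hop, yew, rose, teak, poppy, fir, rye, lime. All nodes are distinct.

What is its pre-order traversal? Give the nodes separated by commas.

The last element of post-order is the root; it splits in-order into left and right subtrees.
Root yew: left subtree has 7 nodes {ivy, fern, cedar, pear, aster, iris, hop}, right has 6 {rose, teak, poppy, fir, rye, lime}.
  Root iris: left subtree has 5 nodes {ivy, fern, cedar, pear, aster}, right has 1 {hop}.
    Root pear: left subtree has 3 nodes {ivy, fern, cedar}, right has 1 {aster}.
      Root fern: left subtree has 1 node {ivy}, right has 1 {cedar}.
  Root rose: left subtree has 0 nodes { }, right has 5 {teak, poppy, fir, rye, lime}.
    Root teak: left subtree has 0 nodes { }, right has 4 {poppy, fir, rye, lime}.
      Root fir: left subtree has 1 node {poppy}, right has 2 {rye, lime}.
        Root lime: left subtree has 1 node {rye}, right has 0 { }.

yew, iris, pear, fern, ivy, cedar, aster, hop, rose, teak, fir, poppy, lime, rye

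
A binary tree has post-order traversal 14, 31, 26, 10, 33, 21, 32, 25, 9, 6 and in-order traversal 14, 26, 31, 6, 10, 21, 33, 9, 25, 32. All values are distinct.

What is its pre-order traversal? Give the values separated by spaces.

The last element of post-order is the root; it splits in-order into left and right subtrees.
Root 6: left subtree has 3 nodes {14, 26, 31}, right has 6 {10, 21, 33, 9, 25, 32}.
  Root 26: left subtree has 1 node {14}, right has 1 {31}.
  Root 9: left subtree has 3 nodes {10, 21, 33}, right has 2 {25, 32}.
    Root 21: left subtree has 1 node {10}, right has 1 {33}.
    Root 25: left subtree has 0 nodes { }, right has 1 {32}.

6 26 14 31 9 21 10 33 25 32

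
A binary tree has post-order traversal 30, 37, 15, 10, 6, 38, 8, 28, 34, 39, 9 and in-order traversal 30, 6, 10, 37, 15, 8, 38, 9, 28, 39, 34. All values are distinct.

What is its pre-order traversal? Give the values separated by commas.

9, 8, 6, 30, 10, 15, 37, 38, 39, 28, 34

The last element of post-order is the root; it splits in-order into left and right subtrees.
Root 9: left subtree has 7 nodes {30, 6, 10, 37, 15, 8, 38}, right has 3 {28, 39, 34}.
  Root 8: left subtree has 5 nodes {30, 6, 10, 37, 15}, right has 1 {38}.
    Root 6: left subtree has 1 node {30}, right has 3 {10, 37, 15}.
      Root 10: left subtree has 0 nodes { }, right has 2 {37, 15}.
        Root 15: left subtree has 1 node {37}, right has 0 { }.
  Root 39: left subtree has 1 node {28}, right has 1 {34}.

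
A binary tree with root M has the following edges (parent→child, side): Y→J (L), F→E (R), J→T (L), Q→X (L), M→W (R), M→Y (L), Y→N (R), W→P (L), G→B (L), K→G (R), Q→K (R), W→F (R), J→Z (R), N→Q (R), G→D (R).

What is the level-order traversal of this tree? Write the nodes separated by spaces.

Level-order visits nodes level by level from the root, left to right within each level.
Level 0: M
Level 1: Y, W
Level 2: J, N, P, F
Level 3: T, Z, Q, E
Level 4: X, K
Level 5: G
Level 6: B, D

M Y W J N P F T Z Q E X K G B D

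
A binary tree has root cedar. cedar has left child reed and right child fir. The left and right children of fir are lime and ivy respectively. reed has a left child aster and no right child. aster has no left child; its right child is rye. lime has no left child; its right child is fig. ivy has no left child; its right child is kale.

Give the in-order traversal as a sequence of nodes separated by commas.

In-order visits the left subtree, then the node, then the right subtree.
At cedar: go left to reed.
  At reed: go left to aster.
    At aster: no left child.
    Visit aster.
    At aster: go right to rye.
      rye is a leaf — visit rye.
  Visit reed.
  At reed: no right child.
Visit cedar.
At cedar: go right to fir.
  At fir: go left to lime.
    At lime: no left child.
    Visit lime.
    At lime: go right to fig.
      fig is a leaf — visit fig.
  Visit fir.
  At fir: go right to ivy.
    At ivy: no left child.
    Visit ivy.
    At ivy: go right to kale.
      kale is a leaf — visit kale.

aster, rye, reed, cedar, lime, fig, fir, ivy, kale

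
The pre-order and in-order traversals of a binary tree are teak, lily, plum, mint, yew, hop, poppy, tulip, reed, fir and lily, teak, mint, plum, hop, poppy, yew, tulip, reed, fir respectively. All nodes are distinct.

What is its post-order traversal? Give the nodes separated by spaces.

The first element of pre-order is the root; it splits in-order into left and right subtrees.
Root teak: left subtree has 1 node {lily}, right has 8 {mint, plum, hop, poppy, yew, tulip, reed, fir}.
  Root plum: left subtree has 1 node {mint}, right has 6 {hop, poppy, yew, tulip, reed, fir}.
    Root yew: left subtree has 2 nodes {hop, poppy}, right has 3 {tulip, reed, fir}.
      Root hop: left subtree has 0 nodes { }, right has 1 {poppy}.
      Root tulip: left subtree has 0 nodes { }, right has 2 {reed, fir}.
        Root reed: left subtree has 0 nodes { }, right has 1 {fir}.

lily mint poppy hop fir reed tulip yew plum teak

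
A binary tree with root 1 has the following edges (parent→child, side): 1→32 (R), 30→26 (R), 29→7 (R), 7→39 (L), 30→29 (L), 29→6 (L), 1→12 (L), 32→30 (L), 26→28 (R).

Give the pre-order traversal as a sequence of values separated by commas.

Pre-order visits the node, then its left subtree, then its right subtree.
Visit 1.
At 1: go left to 12.
  12 is a leaf — visit 12.
At 1: go right to 32.
  Visit 32.
  At 32: go left to 30.
    Visit 30.
    At 30: go left to 29.
      Visit 29.
      At 29: go left to 6.
        6 is a leaf — visit 6.
      At 29: go right to 7.
        Visit 7.
        At 7: go left to 39.
          39 is a leaf — visit 39.
        At 7: no right child.
    At 30: go right to 26.
      Visit 26.
      At 26: no left child.
      At 26: go right to 28.
        28 is a leaf — visit 28.
  At 32: no right child.

1, 12, 32, 30, 29, 6, 7, 39, 26, 28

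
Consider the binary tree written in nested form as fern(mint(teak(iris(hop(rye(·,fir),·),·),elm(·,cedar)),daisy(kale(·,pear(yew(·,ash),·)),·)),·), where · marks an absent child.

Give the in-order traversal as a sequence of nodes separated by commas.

rye, fir, hop, iris, teak, elm, cedar, mint, kale, yew, ash, pear, daisy, fern

In-order visits the left subtree, then the node, then the right subtree.
At fern: go left to mint.
  At mint: go left to teak.
    At teak: go left to iris.
      At iris: go left to hop.
        At hop: go left to rye.
          At rye: no left child.
          Visit rye.
          At rye: go right to fir.
            fir is a leaf — visit fir.
        Visit hop.
        At hop: no right child.
      Visit iris.
      At iris: no right child.
    Visit teak.
    At teak: go right to elm.
      At elm: no left child.
      Visit elm.
      At elm: go right to cedar.
        cedar is a leaf — visit cedar.
  Visit mint.
  At mint: go right to daisy.
    At daisy: go left to kale.
      At kale: no left child.
      Visit kale.
      At kale: go right to pear.
        At pear: go left to yew.
          At yew: no left child.
          Visit yew.
          At yew: go right to ash.
            ash is a leaf — visit ash.
        Visit pear.
        At pear: no right child.
    Visit daisy.
    At daisy: no right child.
Visit fern.
At fern: no right child.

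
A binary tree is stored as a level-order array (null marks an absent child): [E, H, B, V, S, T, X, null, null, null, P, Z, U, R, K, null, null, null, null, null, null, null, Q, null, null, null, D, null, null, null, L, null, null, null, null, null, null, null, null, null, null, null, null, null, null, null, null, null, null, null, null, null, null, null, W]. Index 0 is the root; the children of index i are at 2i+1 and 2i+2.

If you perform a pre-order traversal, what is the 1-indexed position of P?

Pre-order visits the node, then its left subtree, then its right subtree.
Visit E.
At E: go left to H.
  Visit H.
  At H: go left to V.
    V is a leaf — visit V.
  At H: go right to S.
    Visit S.
    At S: no left child.
    At S: go right to P.
      Visit P.
      At P: no left child.
      At P: go right to Q.
        Q is a leaf — visit Q.
At E: go right to B.
  Visit B.
  At B: go left to T.
    Visit T.
    At T: go left to Z.
      Z is a leaf — visit Z.
    At T: go right to U.
      Visit U.
      At U: no left child.
      At U: go right to D.
        Visit D.
        At D: no left child.
        At D: go right to W.
          W is a leaf — visit W.
  At B: go right to X.
    Visit X.
    At X: go left to R.
      R is a leaf — visit R.
    At X: go right to K.
      Visit K.
      At K: no left child.
      At K: go right to L.
        L is a leaf — visit L.
Full pre-order sequence: E, H, V, S, P, Q, B, T, Z, U, D, W, X, R, K, L.

5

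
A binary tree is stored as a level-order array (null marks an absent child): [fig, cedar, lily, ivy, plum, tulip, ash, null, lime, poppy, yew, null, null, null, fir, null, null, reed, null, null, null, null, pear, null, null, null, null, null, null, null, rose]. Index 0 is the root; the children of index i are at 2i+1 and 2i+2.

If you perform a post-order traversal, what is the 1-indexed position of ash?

Post-order visits the left subtree, then the right subtree, then the node.
At fig: go left to cedar.
  At cedar: go left to ivy.
    At ivy: no left child.
    At ivy: go right to lime.
      At lime: go left to reed.
        reed is a leaf — visit reed.
      At lime: no right child.
      Visit lime.
    Visit ivy.
  At cedar: go right to plum.
    At plum: go left to poppy.
      poppy is a leaf — visit poppy.
    At plum: go right to yew.
      At yew: no left child.
      At yew: go right to pear.
        pear is a leaf — visit pear.
      Visit yew.
    Visit plum.
  Visit cedar.
At fig: go right to lily.
  At lily: go left to tulip.
    tulip is a leaf — visit tulip.
  At lily: go right to ash.
    At ash: no left child.
    At ash: go right to fir.
      At fir: no left child.
      At fir: go right to rose.
        rose is a leaf — visit rose.
      Visit fir.
    Visit ash.
  Visit lily.
Visit fig.
Full post-order sequence: reed, lime, ivy, poppy, pear, yew, plum, cedar, tulip, rose, fir, ash, lily, fig.

12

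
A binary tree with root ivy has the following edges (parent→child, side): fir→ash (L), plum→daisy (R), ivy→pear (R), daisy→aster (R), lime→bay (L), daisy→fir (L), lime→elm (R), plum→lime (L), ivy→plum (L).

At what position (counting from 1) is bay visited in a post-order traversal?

Post-order visits the left subtree, then the right subtree, then the node.
At ivy: go left to plum.
  At plum: go left to lime.
    At lime: go left to bay.
      bay is a leaf — visit bay.
    At lime: go right to elm.
      elm is a leaf — visit elm.
    Visit lime.
  At plum: go right to daisy.
    At daisy: go left to fir.
      At fir: go left to ash.
        ash is a leaf — visit ash.
      At fir: no right child.
      Visit fir.
    At daisy: go right to aster.
      aster is a leaf — visit aster.
    Visit daisy.
  Visit plum.
At ivy: go right to pear.
  pear is a leaf — visit pear.
Visit ivy.
Full post-order sequence: bay, elm, lime, ash, fir, aster, daisy, plum, pear, ivy.

1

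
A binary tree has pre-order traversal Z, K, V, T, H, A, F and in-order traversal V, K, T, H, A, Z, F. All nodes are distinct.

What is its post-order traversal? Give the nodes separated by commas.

The first element of pre-order is the root; it splits in-order into left and right subtrees.
Root Z: left subtree has 5 nodes {V, K, T, H, A}, right has 1 {F}.
  Root K: left subtree has 1 node {V}, right has 3 {T, H, A}.
    Root T: left subtree has 0 nodes { }, right has 2 {H, A}.
      Root H: left subtree has 0 nodes { }, right has 1 {A}.

V, A, H, T, K, F, Z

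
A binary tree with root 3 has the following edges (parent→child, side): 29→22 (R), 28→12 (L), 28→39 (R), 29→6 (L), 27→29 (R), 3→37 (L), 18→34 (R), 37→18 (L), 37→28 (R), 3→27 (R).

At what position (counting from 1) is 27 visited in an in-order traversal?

8

In-order visits the left subtree, then the node, then the right subtree.
At 3: go left to 37.
  At 37: go left to 18.
    At 18: no left child.
    Visit 18.
    At 18: go right to 34.
      34 is a leaf — visit 34.
  Visit 37.
  At 37: go right to 28.
    At 28: go left to 12.
      12 is a leaf — visit 12.
    Visit 28.
    At 28: go right to 39.
      39 is a leaf — visit 39.
Visit 3.
At 3: go right to 27.
  At 27: no left child.
  Visit 27.
  At 27: go right to 29.
    At 29: go left to 6.
      6 is a leaf — visit 6.
    Visit 29.
    At 29: go right to 22.
      22 is a leaf — visit 22.
Full in-order sequence: 18, 34, 37, 12, 28, 39, 3, 27, 6, 29, 22.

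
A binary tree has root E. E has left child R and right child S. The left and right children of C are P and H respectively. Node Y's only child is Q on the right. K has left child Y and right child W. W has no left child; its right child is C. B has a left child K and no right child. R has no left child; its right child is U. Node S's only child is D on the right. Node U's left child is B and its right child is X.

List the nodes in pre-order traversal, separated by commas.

Pre-order visits the node, then its left subtree, then its right subtree.
Visit E.
At E: go left to R.
  Visit R.
  At R: no left child.
  At R: go right to U.
    Visit U.
    At U: go left to B.
      Visit B.
      At B: go left to K.
        Visit K.
        At K: go left to Y.
          Visit Y.
          At Y: no left child.
          At Y: go right to Q.
            Q is a leaf — visit Q.
        At K: go right to W.
          Visit W.
          At W: no left child.
          At W: go right to C.
            Visit C.
            At C: go left to P.
              P is a leaf — visit P.
            At C: go right to H.
              H is a leaf — visit H.
      At B: no right child.
    At U: go right to X.
      X is a leaf — visit X.
At E: go right to S.
  Visit S.
  At S: no left child.
  At S: go right to D.
    D is a leaf — visit D.

E, R, U, B, K, Y, Q, W, C, P, H, X, S, D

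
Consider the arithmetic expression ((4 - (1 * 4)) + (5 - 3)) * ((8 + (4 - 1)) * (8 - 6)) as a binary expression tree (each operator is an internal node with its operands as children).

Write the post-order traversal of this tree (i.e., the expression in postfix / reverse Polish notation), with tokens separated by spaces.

Post-order on an expression tree gives postfix notation: for each operator, emit left operand, right operand, then the operator.

4 1 4 * - 5 3 - + 8 4 1 - + 8 6 - * *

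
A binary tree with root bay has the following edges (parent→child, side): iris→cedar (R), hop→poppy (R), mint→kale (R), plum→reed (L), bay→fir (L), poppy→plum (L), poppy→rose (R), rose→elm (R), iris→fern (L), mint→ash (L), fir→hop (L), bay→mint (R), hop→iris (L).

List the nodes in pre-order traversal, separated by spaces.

Pre-order visits the node, then its left subtree, then its right subtree.
Visit bay.
At bay: go left to fir.
  Visit fir.
  At fir: go left to hop.
    Visit hop.
    At hop: go left to iris.
      Visit iris.
      At iris: go left to fern.
        fern is a leaf — visit fern.
      At iris: go right to cedar.
        cedar is a leaf — visit cedar.
    At hop: go right to poppy.
      Visit poppy.
      At poppy: go left to plum.
        Visit plum.
        At plum: go left to reed.
          reed is a leaf — visit reed.
        At plum: no right child.
      At poppy: go right to rose.
        Visit rose.
        At rose: no left child.
        At rose: go right to elm.
          elm is a leaf — visit elm.
  At fir: no right child.
At bay: go right to mint.
  Visit mint.
  At mint: go left to ash.
    ash is a leaf — visit ash.
  At mint: go right to kale.
    kale is a leaf — visit kale.

bay fir hop iris fern cedar poppy plum reed rose elm mint ash kale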